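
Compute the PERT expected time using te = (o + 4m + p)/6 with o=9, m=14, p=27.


te = (o + 4m + p) / 6
= (9 + 4×14 + 27) / 6
= (9 + 56 + 27) / 6
= 92 / 6
= 15.33


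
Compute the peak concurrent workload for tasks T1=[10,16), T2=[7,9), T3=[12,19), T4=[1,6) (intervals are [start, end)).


Check each time point for overlaps:
  t=12: 2 tasks active (T1, T3)
Max concurrent = 2


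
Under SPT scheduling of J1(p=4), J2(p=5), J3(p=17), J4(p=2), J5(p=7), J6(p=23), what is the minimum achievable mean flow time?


SPT order: J4 → J1 → J2 → J5 → J3 → J6
Completion times:
  J4: C=2
  J1: C=6
  J2: C=11
  J5: C=18
  J3: C=35
  J6: C=58
Sum = 130, n = 6
Mean flow = 130/6
= 21.67


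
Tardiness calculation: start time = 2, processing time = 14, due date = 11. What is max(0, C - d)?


Completion = start + processing = 2 + 14 = 16
Tardiness = max(0, C - d) = max(0, 16 - 11)
= max(0, 5)
= 5


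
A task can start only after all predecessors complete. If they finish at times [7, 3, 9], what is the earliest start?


ES = max of all predecessor completion times
Predecessors: [7, 3, 9]
ES = max(7, 3, 9)
= 9


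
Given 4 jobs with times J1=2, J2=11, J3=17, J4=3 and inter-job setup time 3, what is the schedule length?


Makespan = Σ processing + (n-1) × setup
= (2 + 11 + 17 + 3) + (4-1)×3
= 33 + 9
= 42 time units


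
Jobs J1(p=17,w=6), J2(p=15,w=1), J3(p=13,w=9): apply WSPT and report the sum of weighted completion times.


WSPT order (by p/w): J3 → J1 → J2
  J3: C=13, w·C=9×13=117
  J1: C=30, w·C=6×30=180
  J2: C=45, w·C=1×45=45
Σ w·C = 342
= 342


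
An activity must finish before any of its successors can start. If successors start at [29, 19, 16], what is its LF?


LF = min of all successor start times
Successors start at: [29, 19, 16]
LF = min(29, 19, 16)
= 16


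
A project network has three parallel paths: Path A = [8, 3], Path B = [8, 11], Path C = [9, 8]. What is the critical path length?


Path A: 8 + 3 = 11
Path B: 8 + 11 = 19
Path C: 9 + 8 = 17
Critical path = longest = max(11, 19, 17)
= 19 (Path B)


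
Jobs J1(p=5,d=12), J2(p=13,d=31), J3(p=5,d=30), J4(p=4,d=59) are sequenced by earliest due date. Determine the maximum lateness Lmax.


EDD order: J1 → J3 → J2 → J4
Completion and lateness:
  J1: C=5, d=12, L=5-12=-7
  J3: C=10, d=30, L=10-30=-20
  J2: C=23, d=31, L=23-31=-8
  J4: C=27, d=59, L=27-59=-32
Lmax = max(-7, -20, -8, -32)
= -7


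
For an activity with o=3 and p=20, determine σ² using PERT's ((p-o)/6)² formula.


σ² = ((p - o) / 6)² = (p - o)² / 36
= (20 - 3)² / 36
= 17² / 36
= 289 / 36
= 8.0278


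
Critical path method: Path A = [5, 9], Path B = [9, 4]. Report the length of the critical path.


Path A: 5 + 9 = 14
Path B: 9 + 4 = 13
Critical path = longest = max(14, 13)
= 14 (Path A)


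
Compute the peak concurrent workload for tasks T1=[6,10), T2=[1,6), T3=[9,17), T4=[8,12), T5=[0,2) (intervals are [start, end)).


Check each time point for overlaps:
  t=9: 3 tasks active (T1, T3, T4)
Max concurrent = 3


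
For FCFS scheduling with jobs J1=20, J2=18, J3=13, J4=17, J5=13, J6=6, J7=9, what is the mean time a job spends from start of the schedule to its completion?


Completion times:
  J1: completes at 20
  J2: completes at 38
  J3: completes at 51
  J4: completes at 68
  J5: completes at 81
  J6: completes at 87
  J7: completes at 96
Sum = 441
Average = 441/7
= 63.00


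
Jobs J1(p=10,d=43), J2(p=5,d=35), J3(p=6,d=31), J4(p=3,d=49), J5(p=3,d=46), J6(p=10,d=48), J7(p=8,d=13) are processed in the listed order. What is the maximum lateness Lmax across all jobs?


Lateness per job (L = C - d):
  J1: C=10, d=43, L=-33
  J2: C=15, d=35, L=-20
  J3: C=21, d=31, L=-10
  J4: C=24, d=49, L=-25
  J5: C=27, d=46, L=-19
  J6: C=37, d=48, L=-11
  J7: C=45, d=13, L=32
Lmax = max(-33, -20, -10, -25, -19, -11, 32)
= 32


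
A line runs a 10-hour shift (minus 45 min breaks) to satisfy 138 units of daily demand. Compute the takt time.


Available = 10×60 - 45 = 555 min
Takt time = 555 / 138
= 4.02 min/unit


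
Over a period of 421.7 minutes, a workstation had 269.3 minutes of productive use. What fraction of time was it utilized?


Utilization = busy / total × 100
= 269.3 / 421.7 × 100
= 63.9%


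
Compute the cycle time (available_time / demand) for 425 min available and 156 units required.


Cycle time = available time / demand
= 425 / 156
= 2.72 min/unit


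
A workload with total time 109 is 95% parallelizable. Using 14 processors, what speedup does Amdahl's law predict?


Amdahl's law: T_p = T × ((1-p) + p/N)
= 109 × ((1-0.95) + 0.95/14)
= 109 × (0.05 + 0.0679)
= 109 × 0.1179
= 12.85
Speedup = 109/12.85
= 8.48×


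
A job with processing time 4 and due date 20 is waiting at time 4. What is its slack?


Slack = due - current_time - processing
= 20 - 4 - 4
= 12


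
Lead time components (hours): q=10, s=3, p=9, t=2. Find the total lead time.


Lead time = queue + setup + processing + transit
= 10 + 3 + 9 + 2
= 24 hours


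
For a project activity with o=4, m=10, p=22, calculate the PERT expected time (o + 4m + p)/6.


te = (o + 4m + p) / 6
= (4 + 4×10 + 22) / 6
= (4 + 40 + 22) / 6
= 66 / 6
= 11.00


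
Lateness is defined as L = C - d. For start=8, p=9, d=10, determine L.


Completion = 8 + 9 = 17
Lateness = C - d = 17 - 10
= 7


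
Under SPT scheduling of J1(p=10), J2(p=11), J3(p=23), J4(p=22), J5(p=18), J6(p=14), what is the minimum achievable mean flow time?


SPT order: J1 → J2 → J6 → J5 → J4 → J3
Completion times:
  J1: C=10
  J2: C=21
  J6: C=35
  J5: C=53
  J4: C=75
  J3: C=98
Sum = 292, n = 6
Mean flow = 292/6
= 48.67


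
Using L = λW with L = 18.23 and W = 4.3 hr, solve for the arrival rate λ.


Little's law: L = λW → λ = L / W
= 18.23 / 4.3
= 4.24 per hour


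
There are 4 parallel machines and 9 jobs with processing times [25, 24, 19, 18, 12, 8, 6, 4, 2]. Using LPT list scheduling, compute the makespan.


Jobs (LPT sorted): [25, 24, 19, 18, 12, 8, 6, 4, 2]
Machines: 4
  J=25 → Machine 1 (load: 0+25=25)
  J=24 → Machine 2 (load: 0+24=24)
  J=19 → Machine 3 (load: 0+19=19)
  J=18 → Machine 4 (load: 0+18=18)
  J=12 → Machine 4 (load: 18+12=30)
  J=8 → Machine 3 (load: 19+8=27)
  J=6 → Machine 2 (load: 24+6=30)
  J=4 → Machine 1 (load: 25+4=29)
  J=2 → Machine 3 (load: 27+2=29)
Machine loads: [29, 30, 29, 30]
Makespan = max = 30 time units


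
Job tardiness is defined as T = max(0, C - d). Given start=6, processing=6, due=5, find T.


Completion = start + processing = 6 + 6 = 12
Tardiness = max(0, C - d) = max(0, 12 - 5)
= max(0, 7)
= 7


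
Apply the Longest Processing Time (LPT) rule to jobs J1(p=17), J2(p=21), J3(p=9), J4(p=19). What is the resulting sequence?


LPT: sort by longest processing time first
  J2: p=21
  J4: p=19
  J1: p=17
  J3: p=9
Order: J2 → J4 → J1 → J3


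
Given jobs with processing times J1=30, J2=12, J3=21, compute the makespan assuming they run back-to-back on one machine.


Sequential makespan: sum all processing times
= 30 + 12 + 21
= 63 time units


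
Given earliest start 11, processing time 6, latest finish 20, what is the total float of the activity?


EF = ES + duration = 11 + 6 = 17
LS = LF - duration = 20 - 6 = 14
Total Float = LF - EF = 20 - 17
(or LS - ES = 14 - 11)
= 3


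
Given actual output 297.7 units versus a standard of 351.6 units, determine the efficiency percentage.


Efficiency = (actual / standard) × 100
= (297.7 / 351.6) × 100
= 84.7%


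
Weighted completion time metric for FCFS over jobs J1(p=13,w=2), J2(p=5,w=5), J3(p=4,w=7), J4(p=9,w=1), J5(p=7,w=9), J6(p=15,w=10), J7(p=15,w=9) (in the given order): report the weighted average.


Completion times:
  J1: C=13, w×C=2×13=26
  J2: C=18, w×C=5×18=90
  J3: C=22, w×C=7×22=154
  J4: C=31, w×C=1×31=31
  J5: C=38, w×C=9×38=342
  J6: C=53, w×C=10×53=530
  J7: C=68, w×C=9×68=612
Sum w×C = 1785
Sum w = 43
Weighted avg = 1785/43
= 41.51


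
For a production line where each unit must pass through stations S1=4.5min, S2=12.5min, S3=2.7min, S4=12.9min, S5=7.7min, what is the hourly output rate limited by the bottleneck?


Bottleneck = longest station time
Station times: [4.5, 12.5, 2.7, 12.9, 7.7]
Max = 12.9 min
Rate = 60 / 12.9
= 4.65 units/hour (bottleneck: 12.9min)


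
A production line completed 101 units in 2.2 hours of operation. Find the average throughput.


Throughput = units / time
= 101 / 2.2
= 45.9 units/hour


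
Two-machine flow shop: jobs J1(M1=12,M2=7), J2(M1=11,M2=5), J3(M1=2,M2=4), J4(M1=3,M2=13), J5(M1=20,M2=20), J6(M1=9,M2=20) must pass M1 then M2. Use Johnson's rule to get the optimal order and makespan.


Johnson's rule:
Group 1 (M1≤M2, sort by M1): ['J3', 'J4', 'J6', 'J5']
Group 2 (M1>M2, sort desc M2): ['J1', 'J2']
Sequence: J3 → J4 → J6 → J5 → J1 → J2
Makespan calculation:
  J3: M1 done=2, M2 done=6
  J4: M1 done=5, M2 done=19
  J6: M1 done=14, M2 done=39
  J5: M1 done=34, M2 done=59
  J1: M1 done=46, M2 done=66
  J2: M1 done=57, M2 done=71
= Sequence: J3 → J4 → J6 → J5 → J1 → J2, Makespan: 71


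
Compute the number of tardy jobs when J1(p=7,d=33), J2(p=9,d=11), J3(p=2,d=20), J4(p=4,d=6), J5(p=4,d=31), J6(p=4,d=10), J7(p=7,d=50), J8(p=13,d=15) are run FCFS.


Completion vs due date:
  J1: C=7, d=33 → on time
  J2: C=16, d=11 → TARDY
  J3: C=18, d=20 → on time
  J4: C=22, d=6 → TARDY
  J5: C=26, d=31 → on time
  J6: C=30, d=10 → TARDY
  J7: C=37, d=50 → on time
  J8: C=50, d=15 → TARDY
Tardy jobs: J2, J4, J6, J8
Count = 4


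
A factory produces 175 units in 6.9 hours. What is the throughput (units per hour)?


Throughput = units / time
= 175 / 6.9
= 25.4 units/hour


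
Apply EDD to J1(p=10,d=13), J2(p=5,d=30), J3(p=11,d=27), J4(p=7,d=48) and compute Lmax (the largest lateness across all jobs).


EDD order: J1 → J3 → J2 → J4
Completion and lateness:
  J1: C=10, d=13, L=10-13=-3
  J3: C=21, d=27, L=21-27=-6
  J2: C=26, d=30, L=26-30=-4
  J4: C=33, d=48, L=33-48=-15
Lmax = max(-3, -6, -4, -15)
= -3


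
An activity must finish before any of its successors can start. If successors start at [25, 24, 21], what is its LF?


LF = min of all successor start times
Successors start at: [25, 24, 21]
LF = min(25, 24, 21)
= 21


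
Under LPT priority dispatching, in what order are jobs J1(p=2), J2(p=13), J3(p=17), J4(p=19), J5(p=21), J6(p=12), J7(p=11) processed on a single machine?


LPT: sort by longest processing time first
  J5: p=21
  J4: p=19
  J3: p=17
  J2: p=13
  J6: p=12
  J7: p=11
  J1: p=2
Order: J5 → J4 → J3 → J2 → J6 → J7 → J1


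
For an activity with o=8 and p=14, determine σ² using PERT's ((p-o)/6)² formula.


σ² = ((p - o) / 6)² = (p - o)² / 36
= (14 - 8)² / 36
= 6² / 36
= 36 / 36
= 1.0000


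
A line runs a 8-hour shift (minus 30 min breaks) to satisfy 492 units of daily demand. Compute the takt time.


Available = 8×60 - 30 = 450 min
Takt time = 450 / 492
= 0.91 min/unit


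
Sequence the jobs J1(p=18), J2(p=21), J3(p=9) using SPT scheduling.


SPT: sort by shortest processing time
  J3: p=9
  J1: p=18
  J2: p=21
Order: J3 → J1 → J2


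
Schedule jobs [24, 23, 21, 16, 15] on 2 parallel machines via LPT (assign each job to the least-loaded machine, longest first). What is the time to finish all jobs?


Jobs (LPT sorted): [24, 23, 21, 16, 15]
Machines: 2
  J=24 → Machine 1 (load: 0+24=24)
  J=23 → Machine 2 (load: 0+23=23)
  J=21 → Machine 2 (load: 23+21=44)
  J=16 → Machine 1 (load: 24+16=40)
  J=15 → Machine 1 (load: 40+15=55)
Machine loads: [55, 44]
Makespan = max = 55 time units


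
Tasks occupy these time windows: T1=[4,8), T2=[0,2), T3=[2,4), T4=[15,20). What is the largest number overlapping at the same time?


Check each time point for overlaps:
  t=0: 1 tasks active (T2)
Max concurrent = 1


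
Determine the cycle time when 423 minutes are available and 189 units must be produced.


Cycle time = available time / demand
= 423 / 189
= 2.24 min/unit


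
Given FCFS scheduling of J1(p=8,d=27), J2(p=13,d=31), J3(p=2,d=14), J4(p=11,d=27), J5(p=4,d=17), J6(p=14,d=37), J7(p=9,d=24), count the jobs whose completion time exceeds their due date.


Completion vs due date:
  J1: C=8, d=27 → on time
  J2: C=21, d=31 → on time
  J3: C=23, d=14 → TARDY
  J4: C=34, d=27 → TARDY
  J5: C=38, d=17 → TARDY
  J6: C=52, d=37 → TARDY
  J7: C=61, d=24 → TARDY
Tardy jobs: J3, J4, J5, J6, J7
Count = 5


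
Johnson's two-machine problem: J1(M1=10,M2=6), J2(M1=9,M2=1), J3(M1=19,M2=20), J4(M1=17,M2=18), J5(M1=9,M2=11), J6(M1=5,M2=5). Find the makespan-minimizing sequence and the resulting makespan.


Johnson's rule:
Group 1 (M1≤M2, sort by M1): ['J6', 'J5', 'J4', 'J3']
Group 2 (M1>M2, sort desc M2): ['J1', 'J2']
Sequence: J6 → J5 → J4 → J3 → J1 → J2
Makespan calculation:
  J6: M1 done=5, M2 done=10
  J5: M1 done=14, M2 done=25
  J4: M1 done=31, M2 done=49
  J3: M1 done=50, M2 done=70
  J1: M1 done=60, M2 done=76
  J2: M1 done=69, M2 done=77
= Sequence: J6 → J5 → J4 → J3 → J1 → J2, Makespan: 77


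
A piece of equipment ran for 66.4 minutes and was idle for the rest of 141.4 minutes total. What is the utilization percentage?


Utilization = busy / total × 100
= 66.4 / 141.4 × 100
= 47.0%


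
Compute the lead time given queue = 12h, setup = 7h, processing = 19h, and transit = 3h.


Lead time = queue + setup + processing + transit
= 12 + 7 + 19 + 3
= 41 hours


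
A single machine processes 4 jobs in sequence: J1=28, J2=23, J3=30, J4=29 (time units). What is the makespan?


Sequential makespan: sum all processing times
= 28 + 23 + 30 + 29
= 110 time units


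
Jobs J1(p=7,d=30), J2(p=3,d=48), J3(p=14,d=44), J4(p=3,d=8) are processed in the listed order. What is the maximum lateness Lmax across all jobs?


Lateness per job (L = C - d):
  J1: C=7, d=30, L=-23
  J2: C=10, d=48, L=-38
  J3: C=24, d=44, L=-20
  J4: C=27, d=8, L=19
Lmax = max(-23, -38, -20, 19)
= 19


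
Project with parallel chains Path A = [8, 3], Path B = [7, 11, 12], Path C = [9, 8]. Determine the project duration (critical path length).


Path A: 8 + 3 = 11
Path B: 7 + 11 + 12 = 30
Path C: 9 + 8 = 17
Critical path = longest = max(11, 30, 17)
= 30 (Path B)


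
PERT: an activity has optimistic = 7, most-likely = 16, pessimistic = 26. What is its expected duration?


te = (o + 4m + p) / 6
= (7 + 4×16 + 26) / 6
= (7 + 64 + 26) / 6
= 97 / 6
= 16.17


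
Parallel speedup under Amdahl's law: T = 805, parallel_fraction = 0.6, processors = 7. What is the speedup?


Amdahl's law: T_p = T × ((1-p) + p/N)
= 805 × ((1-0.6) + 0.6/7)
= 805 × (0.40 + 0.0857)
= 805 × 0.4857
= 391.00
Speedup = 805/391.00
= 2.06×


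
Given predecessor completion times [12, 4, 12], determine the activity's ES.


ES = max of all predecessor completion times
Predecessors: [12, 4, 12]
ES = max(12, 4, 12)
= 12


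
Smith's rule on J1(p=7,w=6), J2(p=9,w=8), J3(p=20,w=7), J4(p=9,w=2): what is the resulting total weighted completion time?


WSPT order (by p/w): J2 → J1 → J3 → J4
  J2: C=9, w·C=8×9=72
  J1: C=16, w·C=6×16=96
  J3: C=36, w·C=7×36=252
  J4: C=45, w·C=2×45=90
Σ w·C = 510
= 510


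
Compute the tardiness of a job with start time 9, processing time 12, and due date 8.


Completion = start + processing = 9 + 12 = 21
Tardiness = max(0, C - d) = max(0, 21 - 8)
= max(0, 13)
= 13


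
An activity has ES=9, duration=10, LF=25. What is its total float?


EF = ES + duration = 9 + 10 = 19
LS = LF - duration = 25 - 10 = 15
Total Float = LF - EF = 25 - 19
(or LS - ES = 15 - 9)
= 6


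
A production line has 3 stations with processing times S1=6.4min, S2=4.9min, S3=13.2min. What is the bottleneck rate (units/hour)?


Bottleneck = longest station time
Station times: [6.4, 4.9, 13.2]
Max = 13.2 min
Rate = 60 / 13.2
= 4.55 units/hour (bottleneck: 13.2min)


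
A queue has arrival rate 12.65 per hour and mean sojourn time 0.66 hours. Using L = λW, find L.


Little's law: L = λ × W
= 12.65 × 0.66
= 8.35


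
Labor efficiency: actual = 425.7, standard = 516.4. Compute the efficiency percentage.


Efficiency = (actual / standard) × 100
= (425.7 / 516.4) × 100
= 82.4%


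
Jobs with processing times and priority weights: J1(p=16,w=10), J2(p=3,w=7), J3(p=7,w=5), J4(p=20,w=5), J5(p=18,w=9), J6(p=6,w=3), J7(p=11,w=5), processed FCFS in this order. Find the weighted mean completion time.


Completion times:
  J1: C=16, w×C=10×16=160
  J2: C=19, w×C=7×19=133
  J3: C=26, w×C=5×26=130
  J4: C=46, w×C=5×46=230
  J5: C=64, w×C=9×64=576
  J6: C=70, w×C=3×70=210
  J7: C=81, w×C=5×81=405
Sum w×C = 1844
Sum w = 44
Weighted avg = 1844/44
= 41.91


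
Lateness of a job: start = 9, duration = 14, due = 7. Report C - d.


Completion = 9 + 14 = 23
Lateness = C - d = 23 - 7
= 16


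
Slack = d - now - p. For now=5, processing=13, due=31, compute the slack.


Slack = due - current_time - processing
= 31 - 5 - 13
= 13


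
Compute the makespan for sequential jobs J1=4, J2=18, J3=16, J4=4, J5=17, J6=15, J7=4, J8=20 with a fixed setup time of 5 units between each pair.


Makespan = Σ processing + (n-1) × setup
= (4 + 18 + 16 + 4 + 17 + 15 + 4 + 20) + (8-1)×5
= 98 + 35
= 133 time units


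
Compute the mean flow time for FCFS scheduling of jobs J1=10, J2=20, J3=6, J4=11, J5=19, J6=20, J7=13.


Completion times:
  J1: completes at 10
  J2: completes at 30
  J3: completes at 36
  J4: completes at 47
  J5: completes at 66
  J6: completes at 86
  J7: completes at 99
Sum = 374
Average = 374/7
= 53.43


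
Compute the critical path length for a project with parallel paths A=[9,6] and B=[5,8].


Path A: 9 + 6 = 15
Path B: 5 + 8 = 13
Critical path = longest = max(15, 13)
= 15 (Path A)


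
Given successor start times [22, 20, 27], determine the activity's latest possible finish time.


LF = min of all successor start times
Successors start at: [22, 20, 27]
LF = min(22, 20, 27)
= 20


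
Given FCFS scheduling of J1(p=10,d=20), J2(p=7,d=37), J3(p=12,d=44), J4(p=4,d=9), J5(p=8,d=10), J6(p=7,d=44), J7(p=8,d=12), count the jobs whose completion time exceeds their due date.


Completion vs due date:
  J1: C=10, d=20 → on time
  J2: C=17, d=37 → on time
  J3: C=29, d=44 → on time
  J4: C=33, d=9 → TARDY
  J5: C=41, d=10 → TARDY
  J6: C=48, d=44 → TARDY
  J7: C=56, d=12 → TARDY
Tardy jobs: J4, J5, J6, J7
Count = 4


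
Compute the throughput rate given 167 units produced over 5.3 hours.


Throughput = units / time
= 167 / 5.3
= 31.5 units/hour


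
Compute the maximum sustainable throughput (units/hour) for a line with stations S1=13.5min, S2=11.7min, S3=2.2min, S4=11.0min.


Bottleneck = longest station time
Station times: [13.5, 11.7, 2.2, 11.0]
Max = 13.5 min
Rate = 60 / 13.5
= 4.44 units/hour (bottleneck: 13.5min)


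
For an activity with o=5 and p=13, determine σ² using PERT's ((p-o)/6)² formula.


σ² = ((p - o) / 6)² = (p - o)² / 36
= (13 - 5)² / 36
= 8² / 36
= 64 / 36
= 1.7778


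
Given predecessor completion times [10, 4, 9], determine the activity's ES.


ES = max of all predecessor completion times
Predecessors: [10, 4, 9]
ES = max(10, 4, 9)
= 10


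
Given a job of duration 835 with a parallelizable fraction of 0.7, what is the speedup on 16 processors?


Amdahl's law: T_p = T × ((1-p) + p/N)
= 835 × ((1-0.7) + 0.7/16)
= 835 × (0.30 + 0.0437)
= 835 × 0.3438
= 287.03
Speedup = 835/287.03
= 2.91×


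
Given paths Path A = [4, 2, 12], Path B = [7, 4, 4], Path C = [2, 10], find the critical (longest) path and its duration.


Path A: 4 + 2 + 12 = 18
Path B: 7 + 4 + 4 = 15
Path C: 2 + 10 = 12
Critical path = longest = max(18, 15, 12)
= 18 (Path A)


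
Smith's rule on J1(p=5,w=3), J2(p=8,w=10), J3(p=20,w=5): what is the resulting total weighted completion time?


WSPT order (by p/w): J2 → J1 → J3
  J2: C=8, w·C=10×8=80
  J1: C=13, w·C=3×13=39
  J3: C=33, w·C=5×33=165
Σ w·C = 284
= 284


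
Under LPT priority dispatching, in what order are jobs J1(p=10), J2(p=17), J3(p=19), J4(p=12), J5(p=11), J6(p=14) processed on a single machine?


LPT: sort by longest processing time first
  J3: p=19
  J2: p=17
  J6: p=14
  J4: p=12
  J5: p=11
  J1: p=10
Order: J3 → J2 → J6 → J4 → J5 → J1


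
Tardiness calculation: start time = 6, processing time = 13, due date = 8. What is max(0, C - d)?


Completion = start + processing = 6 + 13 = 19
Tardiness = max(0, C - d) = max(0, 19 - 8)
= max(0, 11)
= 11


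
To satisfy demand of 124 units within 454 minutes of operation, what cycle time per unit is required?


Cycle time = available time / demand
= 454 / 124
= 3.66 min/unit


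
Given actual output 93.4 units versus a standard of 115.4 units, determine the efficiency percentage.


Efficiency = (actual / standard) × 100
= (93.4 / 115.4) × 100
= 80.9%


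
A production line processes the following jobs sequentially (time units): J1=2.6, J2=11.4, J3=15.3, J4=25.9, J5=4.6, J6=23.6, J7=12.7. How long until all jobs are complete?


Sequential makespan: sum all processing times
= 2.6 + 11.4 + 15.3 + 25.9 + 4.6 + 23.6 + 12.7
= 96.1 time units


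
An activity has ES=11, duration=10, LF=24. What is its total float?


EF = ES + duration = 11 + 10 = 21
LS = LF - duration = 24 - 10 = 14
Total Float = LF - EF = 24 - 21
(or LS - ES = 14 - 11)
= 3


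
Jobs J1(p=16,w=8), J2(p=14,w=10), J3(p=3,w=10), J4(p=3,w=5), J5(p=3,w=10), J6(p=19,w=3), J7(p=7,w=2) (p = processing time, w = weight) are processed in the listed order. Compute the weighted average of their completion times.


Completion times:
  J1: C=16, w×C=8×16=128
  J2: C=30, w×C=10×30=300
  J3: C=33, w×C=10×33=330
  J4: C=36, w×C=5×36=180
  J5: C=39, w×C=10×39=390
  J6: C=58, w×C=3×58=174
  J7: C=65, w×C=2×65=130
Sum w×C = 1632
Sum w = 48
Weighted avg = 1632/48
= 34.00


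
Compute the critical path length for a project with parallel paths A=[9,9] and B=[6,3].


Path A: 9 + 9 = 18
Path B: 6 + 3 = 9
Critical path = longest = max(18, 9)
= 18 (Path A)


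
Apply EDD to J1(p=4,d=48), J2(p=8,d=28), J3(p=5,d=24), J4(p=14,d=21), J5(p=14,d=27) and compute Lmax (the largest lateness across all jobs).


EDD order: J4 → J3 → J5 → J2 → J1
Completion and lateness:
  J4: C=14, d=21, L=14-21=-7
  J3: C=19, d=24, L=19-24=-5
  J5: C=33, d=27, L=33-27=6
  J2: C=41, d=28, L=41-28=13
  J1: C=45, d=48, L=45-48=-3
Lmax = max(-7, -5, 6, 13, -3)
= 13


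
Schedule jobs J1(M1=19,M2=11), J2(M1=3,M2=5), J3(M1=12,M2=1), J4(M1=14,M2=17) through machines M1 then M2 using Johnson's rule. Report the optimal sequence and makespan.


Johnson's rule:
Group 1 (M1≤M2, sort by M1): ['J2', 'J4']
Group 2 (M1>M2, sort desc M2): ['J1', 'J3']
Sequence: J2 → J4 → J1 → J3
Makespan calculation:
  J2: M1 done=3, M2 done=8
  J4: M1 done=17, M2 done=34
  J1: M1 done=36, M2 done=47
  J3: M1 done=48, M2 done=49
= Sequence: J2 → J4 → J1 → J3, Makespan: 49


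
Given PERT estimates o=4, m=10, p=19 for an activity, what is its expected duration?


te = (o + 4m + p) / 6
= (4 + 4×10 + 19) / 6
= (4 + 40 + 19) / 6
= 63 / 6
= 10.50


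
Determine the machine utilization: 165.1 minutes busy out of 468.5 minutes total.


Utilization = busy / total × 100
= 165.1 / 468.5 × 100
= 35.2%


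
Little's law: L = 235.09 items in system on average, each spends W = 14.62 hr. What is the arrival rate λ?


Little's law: L = λW → λ = L / W
= 235.09 / 14.62
= 16.08 per hour


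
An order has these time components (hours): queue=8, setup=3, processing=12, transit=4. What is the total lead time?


Lead time = queue + setup + processing + transit
= 8 + 3 + 12 + 4
= 27 hours


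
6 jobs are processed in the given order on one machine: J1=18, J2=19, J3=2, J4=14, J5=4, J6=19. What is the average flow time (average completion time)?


Completion times:
  J1: completes at 18
  J2: completes at 37
  J3: completes at 39
  J4: completes at 53
  J5: completes at 57
  J6: completes at 76
Sum = 280
Average = 280/6
= 46.67


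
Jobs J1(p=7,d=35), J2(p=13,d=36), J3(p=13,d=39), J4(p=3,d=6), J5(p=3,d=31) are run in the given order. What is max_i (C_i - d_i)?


Lateness per job (L = C - d):
  J1: C=7, d=35, L=-28
  J2: C=20, d=36, L=-16
  J3: C=33, d=39, L=-6
  J4: C=36, d=6, L=30
  J5: C=39, d=31, L=8
Lmax = max(-28, -16, -6, 30, 8)
= 30


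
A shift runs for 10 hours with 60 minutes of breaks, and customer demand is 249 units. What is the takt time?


Available = 10×60 - 60 = 540 min
Takt time = 540 / 249
= 2.17 min/unit


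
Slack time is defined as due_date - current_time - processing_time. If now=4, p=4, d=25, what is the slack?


Slack = due - current_time - processing
= 25 - 4 - 4
= 17


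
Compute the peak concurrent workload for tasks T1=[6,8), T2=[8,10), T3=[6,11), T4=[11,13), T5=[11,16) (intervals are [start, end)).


Check each time point for overlaps:
  t=6: 2 tasks active (T1, T3)
Max concurrent = 2


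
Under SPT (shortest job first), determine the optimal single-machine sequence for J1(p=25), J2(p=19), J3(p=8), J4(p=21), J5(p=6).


SPT: sort by shortest processing time
  J5: p=6
  J3: p=8
  J2: p=19
  J4: p=21
  J1: p=25
Order: J5 → J3 → J2 → J4 → J1


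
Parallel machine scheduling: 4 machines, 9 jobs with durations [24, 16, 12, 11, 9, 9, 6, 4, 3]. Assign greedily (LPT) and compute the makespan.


Jobs (LPT sorted): [24, 16, 12, 11, 9, 9, 6, 4, 3]
Machines: 4
  J=24 → Machine 1 (load: 0+24=24)
  J=16 → Machine 2 (load: 0+16=16)
  J=12 → Machine 3 (load: 0+12=12)
  J=11 → Machine 4 (load: 0+11=11)
  J=9 → Machine 4 (load: 11+9=20)
  J=9 → Machine 3 (load: 12+9=21)
  J=6 → Machine 2 (load: 16+6=22)
  J=4 → Machine 4 (load: 20+4=24)
  J=3 → Machine 3 (load: 21+3=24)
Machine loads: [24, 22, 24, 24]
Makespan = max = 24 time units


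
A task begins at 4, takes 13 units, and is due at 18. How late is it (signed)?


Completion = 4 + 13 = 17
Lateness = C - d = 17 - 18
= -1


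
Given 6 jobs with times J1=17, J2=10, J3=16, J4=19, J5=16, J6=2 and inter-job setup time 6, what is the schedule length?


Makespan = Σ processing + (n-1) × setup
= (17 + 10 + 16 + 19 + 16 + 2) + (6-1)×6
= 80 + 30
= 110 time units


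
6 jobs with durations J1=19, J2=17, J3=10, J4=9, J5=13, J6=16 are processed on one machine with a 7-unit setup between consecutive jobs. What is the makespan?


Makespan = Σ processing + (n-1) × setup
= (19 + 17 + 10 + 9 + 13 + 16) + (6-1)×7
= 84 + 35
= 119 time units


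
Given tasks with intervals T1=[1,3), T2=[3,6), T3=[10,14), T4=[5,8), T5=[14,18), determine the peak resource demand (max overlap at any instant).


Check each time point for overlaps:
  t=5: 2 tasks active (T2, T4)
Max concurrent = 2


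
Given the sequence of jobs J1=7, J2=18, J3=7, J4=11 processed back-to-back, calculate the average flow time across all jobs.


Completion times:
  J1: completes at 7
  J2: completes at 25
  J3: completes at 32
  J4: completes at 43
Sum = 107
Average = 107/4
= 26.75


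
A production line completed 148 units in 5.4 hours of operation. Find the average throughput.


Throughput = units / time
= 148 / 5.4
= 27.4 units/hour


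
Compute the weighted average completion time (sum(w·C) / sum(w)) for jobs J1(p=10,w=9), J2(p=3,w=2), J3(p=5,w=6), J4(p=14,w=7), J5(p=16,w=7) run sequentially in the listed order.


Completion times:
  J1: C=10, w×C=9×10=90
  J2: C=13, w×C=2×13=26
  J3: C=18, w×C=6×18=108
  J4: C=32, w×C=7×32=224
  J5: C=48, w×C=7×48=336
Sum w×C = 784
Sum w = 31
Weighted avg = 784/31
= 25.29


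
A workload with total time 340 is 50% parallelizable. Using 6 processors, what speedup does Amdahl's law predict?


Amdahl's law: T_p = T × ((1-p) + p/N)
= 340 × ((1-0.5) + 0.5/6)
= 340 × (0.50 + 0.0833)
= 340 × 0.5833
= 198.33
Speedup = 340/198.33
= 1.71×


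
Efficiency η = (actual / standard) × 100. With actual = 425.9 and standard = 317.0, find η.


Efficiency = (actual / standard) × 100
= (425.9 / 317.0) × 100
= 134.4%


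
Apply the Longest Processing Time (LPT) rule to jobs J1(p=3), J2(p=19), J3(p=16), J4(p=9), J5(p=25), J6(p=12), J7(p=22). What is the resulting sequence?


LPT: sort by longest processing time first
  J5: p=25
  J7: p=22
  J2: p=19
  J3: p=16
  J6: p=12
  J4: p=9
  J1: p=3
Order: J5 → J7 → J2 → J3 → J6 → J4 → J1


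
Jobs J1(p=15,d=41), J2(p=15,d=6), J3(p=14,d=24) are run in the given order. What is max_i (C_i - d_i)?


Lateness per job (L = C - d):
  J1: C=15, d=41, L=-26
  J2: C=30, d=6, L=24
  J3: C=44, d=24, L=20
Lmax = max(-26, 24, 20)
= 24


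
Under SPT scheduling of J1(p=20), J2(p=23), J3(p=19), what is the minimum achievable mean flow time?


SPT order: J3 → J1 → J2
Completion times:
  J3: C=19
  J1: C=39
  J2: C=62
Sum = 120, n = 3
Mean flow = 120/3
= 40.00


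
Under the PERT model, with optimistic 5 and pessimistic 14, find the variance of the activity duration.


σ² = ((p - o) / 6)² = (p - o)² / 36
= (14 - 5)² / 36
= 9² / 36
= 81 / 36
= 2.2500


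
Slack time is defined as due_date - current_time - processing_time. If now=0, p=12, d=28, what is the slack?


Slack = due - current_time - processing
= 28 - 0 - 12
= 16


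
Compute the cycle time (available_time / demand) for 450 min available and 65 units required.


Cycle time = available time / demand
= 450 / 65
= 6.92 min/unit


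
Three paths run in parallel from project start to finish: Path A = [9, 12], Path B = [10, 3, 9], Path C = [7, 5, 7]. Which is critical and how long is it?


Path A: 9 + 12 = 21
Path B: 10 + 3 + 9 = 22
Path C: 7 + 5 + 7 = 19
Critical path = longest = max(21, 22, 19)
= 22 (Path B)


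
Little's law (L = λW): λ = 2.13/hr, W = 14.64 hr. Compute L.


Little's law: L = λ × W
= 2.13 × 14.64
= 31.18


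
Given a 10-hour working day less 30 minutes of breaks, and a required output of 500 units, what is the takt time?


Available = 10×60 - 30 = 570 min
Takt time = 570 / 500
= 1.14 min/unit


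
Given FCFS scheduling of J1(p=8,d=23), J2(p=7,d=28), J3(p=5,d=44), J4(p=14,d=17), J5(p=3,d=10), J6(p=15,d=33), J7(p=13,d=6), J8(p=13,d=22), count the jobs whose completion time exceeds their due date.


Completion vs due date:
  J1: C=8, d=23 → on time
  J2: C=15, d=28 → on time
  J3: C=20, d=44 → on time
  J4: C=34, d=17 → TARDY
  J5: C=37, d=10 → TARDY
  J6: C=52, d=33 → TARDY
  J7: C=65, d=6 → TARDY
  J8: C=78, d=22 → TARDY
Tardy jobs: J4, J5, J6, J7, J8
Count = 5


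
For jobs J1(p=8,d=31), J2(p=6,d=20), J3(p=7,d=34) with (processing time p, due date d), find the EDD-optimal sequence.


EDD: sort by earliest due date
  J2: d=20, p=6
  J1: d=31, p=8
  J3: d=34, p=7
Order: J2 → J1 → J3


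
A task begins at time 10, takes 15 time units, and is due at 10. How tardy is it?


Completion = start + processing = 10 + 15 = 25
Tardiness = max(0, C - d) = max(0, 25 - 10)
= max(0, 15)
= 15


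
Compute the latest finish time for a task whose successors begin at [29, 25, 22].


LF = min of all successor start times
Successors start at: [29, 25, 22]
LF = min(29, 25, 22)
= 22


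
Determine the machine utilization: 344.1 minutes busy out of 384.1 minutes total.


Utilization = busy / total × 100
= 344.1 / 384.1 × 100
= 89.6%


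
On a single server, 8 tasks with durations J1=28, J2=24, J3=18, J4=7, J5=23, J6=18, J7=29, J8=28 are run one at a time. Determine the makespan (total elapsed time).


Sequential makespan: sum all processing times
= 28 + 24 + 18 + 7 + 23 + 18 + 29 + 28
= 175 time units


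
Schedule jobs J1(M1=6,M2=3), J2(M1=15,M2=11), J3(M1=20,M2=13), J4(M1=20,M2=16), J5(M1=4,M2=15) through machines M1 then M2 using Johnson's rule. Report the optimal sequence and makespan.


Johnson's rule:
Group 1 (M1≤M2, sort by M1): ['J5']
Group 2 (M1>M2, sort desc M2): ['J4', 'J3', 'J2', 'J1']
Sequence: J5 → J4 → J3 → J2 → J1
Makespan calculation:
  J5: M1 done=4, M2 done=19
  J4: M1 done=24, M2 done=40
  J3: M1 done=44, M2 done=57
  J2: M1 done=59, M2 done=70
  J1: M1 done=65, M2 done=73
= Sequence: J5 → J4 → J3 → J2 → J1, Makespan: 73


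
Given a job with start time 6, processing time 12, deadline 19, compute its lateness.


Completion = 6 + 12 = 18
Lateness = C - d = 18 - 19
= -1


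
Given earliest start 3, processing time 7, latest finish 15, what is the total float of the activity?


EF = ES + duration = 3 + 7 = 10
LS = LF - duration = 15 - 7 = 8
Total Float = LF - EF = 15 - 10
(or LS - ES = 8 - 3)
= 5


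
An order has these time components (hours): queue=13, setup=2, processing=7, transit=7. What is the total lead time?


Lead time = queue + setup + processing + transit
= 13 + 2 + 7 + 7
= 29 hours


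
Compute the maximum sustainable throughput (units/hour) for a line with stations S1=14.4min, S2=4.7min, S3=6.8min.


Bottleneck = longest station time
Station times: [14.4, 4.7, 6.8]
Max = 14.4 min
Rate = 60 / 14.4
= 4.17 units/hour (bottleneck: 14.4min)


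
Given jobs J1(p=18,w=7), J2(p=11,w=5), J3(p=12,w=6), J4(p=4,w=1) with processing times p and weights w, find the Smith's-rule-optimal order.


WSPT (Smith's rule): sort by p/w ascending
  J3: p/w = 12/6 = 2.000
  J2: p/w = 11/5 = 2.200
  J1: p/w = 18/7 = 2.571
  J4: p/w = 4/1 = 4.000
Order: J3 → J2 → J1 → J4


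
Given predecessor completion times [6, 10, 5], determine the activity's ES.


ES = max of all predecessor completion times
Predecessors: [6, 10, 5]
ES = max(6, 10, 5)
= 10


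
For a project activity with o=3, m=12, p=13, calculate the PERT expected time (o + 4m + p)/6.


te = (o + 4m + p) / 6
= (3 + 4×12 + 13) / 6
= (3 + 48 + 13) / 6
= 64 / 6
= 10.67


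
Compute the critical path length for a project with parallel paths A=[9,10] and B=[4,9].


Path A: 9 + 10 = 19
Path B: 4 + 9 = 13
Critical path = longest = max(19, 13)
= 19 (Path A)


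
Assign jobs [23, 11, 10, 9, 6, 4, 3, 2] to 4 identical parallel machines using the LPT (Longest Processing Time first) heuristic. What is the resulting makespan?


Jobs (LPT sorted): [23, 11, 10, 9, 6, 4, 3, 2]
Machines: 4
  J=23 → Machine 1 (load: 0+23=23)
  J=11 → Machine 2 (load: 0+11=11)
  J=10 → Machine 3 (load: 0+10=10)
  J=9 → Machine 4 (load: 0+9=9)
  J=6 → Machine 4 (load: 9+6=15)
  J=4 → Machine 3 (load: 10+4=14)
  J=3 → Machine 2 (load: 11+3=14)
  J=2 → Machine 2 (load: 14+2=16)
Machine loads: [23, 16, 14, 15]
Makespan = max = 23 time units


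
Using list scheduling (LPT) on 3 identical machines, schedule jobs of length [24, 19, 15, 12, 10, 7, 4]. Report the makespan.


Jobs (LPT sorted): [24, 19, 15, 12, 10, 7, 4]
Machines: 3
  J=24 → Machine 1 (load: 0+24=24)
  J=19 → Machine 2 (load: 0+19=19)
  J=15 → Machine 3 (load: 0+15=15)
  J=12 → Machine 3 (load: 15+12=27)
  J=10 → Machine 2 (load: 19+10=29)
  J=7 → Machine 1 (load: 24+7=31)
  J=4 → Machine 3 (load: 27+4=31)
Machine loads: [31, 29, 31]
Makespan = max = 31 time units


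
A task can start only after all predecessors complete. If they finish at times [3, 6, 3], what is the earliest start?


ES = max of all predecessor completion times
Predecessors: [3, 6, 3]
ES = max(3, 6, 3)
= 6


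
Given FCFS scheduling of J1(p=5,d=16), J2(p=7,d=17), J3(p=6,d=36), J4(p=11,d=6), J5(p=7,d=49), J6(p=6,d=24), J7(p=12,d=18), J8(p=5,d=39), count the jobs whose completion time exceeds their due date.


Completion vs due date:
  J1: C=5, d=16 → on time
  J2: C=12, d=17 → on time
  J3: C=18, d=36 → on time
  J4: C=29, d=6 → TARDY
  J5: C=36, d=49 → on time
  J6: C=42, d=24 → TARDY
  J7: C=54, d=18 → TARDY
  J8: C=59, d=39 → TARDY
Tardy jobs: J4, J6, J7, J8
Count = 4


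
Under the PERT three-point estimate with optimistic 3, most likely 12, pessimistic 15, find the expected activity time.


te = (o + 4m + p) / 6
= (3 + 4×12 + 15) / 6
= (3 + 48 + 15) / 6
= 66 / 6
= 11.00


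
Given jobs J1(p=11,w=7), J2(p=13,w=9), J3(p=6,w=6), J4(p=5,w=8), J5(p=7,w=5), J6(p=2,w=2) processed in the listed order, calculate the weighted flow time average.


Completion times:
  J1: C=11, w×C=7×11=77
  J2: C=24, w×C=9×24=216
  J3: C=30, w×C=6×30=180
  J4: C=35, w×C=8×35=280
  J5: C=42, w×C=5×42=210
  J6: C=44, w×C=2×44=88
Sum w×C = 1051
Sum w = 37
Weighted avg = 1051/37
= 28.41


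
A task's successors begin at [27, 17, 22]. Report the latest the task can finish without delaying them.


LF = min of all successor start times
Successors start at: [27, 17, 22]
LF = min(27, 17, 22)
= 17


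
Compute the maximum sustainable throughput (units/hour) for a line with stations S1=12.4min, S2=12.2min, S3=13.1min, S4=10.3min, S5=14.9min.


Bottleneck = longest station time
Station times: [12.4, 12.2, 13.1, 10.3, 14.9]
Max = 14.9 min
Rate = 60 / 14.9
= 4.03 units/hour (bottleneck: 14.9min)


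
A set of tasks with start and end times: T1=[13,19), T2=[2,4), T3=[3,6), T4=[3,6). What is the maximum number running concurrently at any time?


Check each time point for overlaps:
  t=3: 3 tasks active (T2, T3, T4)
Max concurrent = 3


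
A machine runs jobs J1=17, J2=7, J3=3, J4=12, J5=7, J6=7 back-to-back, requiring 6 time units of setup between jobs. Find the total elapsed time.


Makespan = Σ processing + (n-1) × setup
= (17 + 7 + 3 + 12 + 7 + 7) + (6-1)×6
= 53 + 30
= 83 time units


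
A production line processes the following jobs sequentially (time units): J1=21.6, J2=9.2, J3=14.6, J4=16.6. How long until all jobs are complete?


Sequential makespan: sum all processing times
= 21.6 + 9.2 + 14.6 + 16.6
= 62.0 time units


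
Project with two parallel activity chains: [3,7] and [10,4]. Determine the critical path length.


Path A: 3 + 7 = 10
Path B: 10 + 4 = 14
Critical path = longest = max(10, 14)
= 14 (Path B)


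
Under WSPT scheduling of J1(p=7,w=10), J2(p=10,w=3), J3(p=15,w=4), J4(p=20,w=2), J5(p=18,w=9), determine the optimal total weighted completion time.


WSPT order (by p/w): J1 → J5 → J2 → J3 → J4
  J1: C=7, w·C=10×7=70
  J5: C=25, w·C=9×25=225
  J2: C=35, w·C=3×35=105
  J3: C=50, w·C=4×50=200
  J4: C=70, w·C=2×70=140
Σ w·C = 740
= 740


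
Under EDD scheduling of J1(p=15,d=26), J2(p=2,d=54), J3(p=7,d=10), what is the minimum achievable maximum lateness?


EDD order: J3 → J1 → J2
Completion and lateness:
  J3: C=7, d=10, L=7-10=-3
  J1: C=22, d=26, L=22-26=-4
  J2: C=24, d=54, L=24-54=-30
Lmax = max(-3, -4, -30)
= -3


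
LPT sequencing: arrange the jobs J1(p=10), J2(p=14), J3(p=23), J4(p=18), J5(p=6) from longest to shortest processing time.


LPT: sort by longest processing time first
  J3: p=23
  J4: p=18
  J2: p=14
  J1: p=10
  J5: p=6
Order: J3 → J4 → J2 → J1 → J5


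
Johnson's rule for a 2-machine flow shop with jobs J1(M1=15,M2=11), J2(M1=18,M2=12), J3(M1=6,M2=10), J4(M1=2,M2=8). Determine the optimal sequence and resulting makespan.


Johnson's rule:
Group 1 (M1≤M2, sort by M1): ['J4', 'J3']
Group 2 (M1>M2, sort desc M2): ['J2', 'J1']
Sequence: J4 → J3 → J2 → J1
Makespan calculation:
  J4: M1 done=2, M2 done=10
  J3: M1 done=8, M2 done=20
  J2: M1 done=26, M2 done=38
  J1: M1 done=41, M2 done=52
= Sequence: J4 → J3 → J2 → J1, Makespan: 52


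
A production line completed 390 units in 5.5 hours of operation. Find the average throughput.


Throughput = units / time
= 390 / 5.5
= 70.9 units/hour


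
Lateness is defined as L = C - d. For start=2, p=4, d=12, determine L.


Completion = 2 + 4 = 6
Lateness = C - d = 6 - 12
= -6


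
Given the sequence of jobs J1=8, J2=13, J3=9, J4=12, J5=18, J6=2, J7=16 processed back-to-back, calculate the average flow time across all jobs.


Completion times:
  J1: completes at 8
  J2: completes at 21
  J3: completes at 30
  J4: completes at 42
  J5: completes at 60
  J6: completes at 62
  J7: completes at 78
Sum = 301
Average = 301/7
= 43.00
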